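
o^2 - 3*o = o*(o - 3)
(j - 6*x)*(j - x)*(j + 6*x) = j^3 - j^2*x - 36*j*x^2 + 36*x^3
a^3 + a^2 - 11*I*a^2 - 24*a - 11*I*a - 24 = (a + 1)*(a - 8*I)*(a - 3*I)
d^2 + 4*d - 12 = (d - 2)*(d + 6)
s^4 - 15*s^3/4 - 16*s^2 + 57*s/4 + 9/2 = (s - 6)*(s - 1)*(s + 1/4)*(s + 3)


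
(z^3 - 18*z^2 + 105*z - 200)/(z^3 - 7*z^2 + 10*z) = (z^2 - 13*z + 40)/(z*(z - 2))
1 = 1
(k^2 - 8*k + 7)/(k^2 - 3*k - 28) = (k - 1)/(k + 4)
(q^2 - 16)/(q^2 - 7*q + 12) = (q + 4)/(q - 3)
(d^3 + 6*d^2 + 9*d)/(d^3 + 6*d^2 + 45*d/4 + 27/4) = 4*d*(d + 3)/(4*d^2 + 12*d + 9)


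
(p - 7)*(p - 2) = p^2 - 9*p + 14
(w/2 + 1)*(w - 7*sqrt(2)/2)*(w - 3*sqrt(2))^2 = w^4/2 - 19*sqrt(2)*w^3/4 + w^3 - 19*sqrt(2)*w^2/2 + 30*w^2 - 63*sqrt(2)*w/2 + 60*w - 63*sqrt(2)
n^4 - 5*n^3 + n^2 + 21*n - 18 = (n - 3)^2*(n - 1)*(n + 2)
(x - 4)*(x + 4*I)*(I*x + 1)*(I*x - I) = -x^4 + 5*x^3 - 3*I*x^3 - 8*x^2 + 15*I*x^2 + 20*x - 12*I*x - 16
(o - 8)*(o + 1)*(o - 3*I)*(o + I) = o^4 - 7*o^3 - 2*I*o^3 - 5*o^2 + 14*I*o^2 - 21*o + 16*I*o - 24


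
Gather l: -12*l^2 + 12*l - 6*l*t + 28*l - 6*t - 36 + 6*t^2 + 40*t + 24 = -12*l^2 + l*(40 - 6*t) + 6*t^2 + 34*t - 12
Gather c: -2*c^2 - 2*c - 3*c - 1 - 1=-2*c^2 - 5*c - 2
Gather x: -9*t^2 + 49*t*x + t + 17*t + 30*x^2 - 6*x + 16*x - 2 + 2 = -9*t^2 + 18*t + 30*x^2 + x*(49*t + 10)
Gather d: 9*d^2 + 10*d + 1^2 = 9*d^2 + 10*d + 1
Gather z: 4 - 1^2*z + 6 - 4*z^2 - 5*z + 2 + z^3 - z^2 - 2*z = z^3 - 5*z^2 - 8*z + 12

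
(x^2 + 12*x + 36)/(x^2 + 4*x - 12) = (x + 6)/(x - 2)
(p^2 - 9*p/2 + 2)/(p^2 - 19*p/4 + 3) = 2*(2*p - 1)/(4*p - 3)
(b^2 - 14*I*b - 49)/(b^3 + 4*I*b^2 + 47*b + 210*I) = (b - 7*I)/(b^2 + 11*I*b - 30)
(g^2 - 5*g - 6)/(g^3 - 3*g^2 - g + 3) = (g - 6)/(g^2 - 4*g + 3)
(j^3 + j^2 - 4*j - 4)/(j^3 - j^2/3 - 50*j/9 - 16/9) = 9*(j^2 - j - 2)/(9*j^2 - 21*j - 8)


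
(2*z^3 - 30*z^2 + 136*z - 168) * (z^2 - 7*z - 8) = 2*z^5 - 44*z^4 + 330*z^3 - 880*z^2 + 88*z + 1344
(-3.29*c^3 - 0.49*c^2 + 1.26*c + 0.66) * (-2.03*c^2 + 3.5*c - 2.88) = 6.6787*c^5 - 10.5203*c^4 + 5.2024*c^3 + 4.4814*c^2 - 1.3188*c - 1.9008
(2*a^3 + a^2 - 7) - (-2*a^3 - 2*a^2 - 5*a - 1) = 4*a^3 + 3*a^2 + 5*a - 6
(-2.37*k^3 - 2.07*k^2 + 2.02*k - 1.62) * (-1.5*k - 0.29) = 3.555*k^4 + 3.7923*k^3 - 2.4297*k^2 + 1.8442*k + 0.4698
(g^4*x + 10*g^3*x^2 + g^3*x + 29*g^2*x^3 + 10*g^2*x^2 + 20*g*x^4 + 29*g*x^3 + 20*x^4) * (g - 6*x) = g^5*x + 4*g^4*x^2 + g^4*x - 31*g^3*x^3 + 4*g^3*x^2 - 154*g^2*x^4 - 31*g^2*x^3 - 120*g*x^5 - 154*g*x^4 - 120*x^5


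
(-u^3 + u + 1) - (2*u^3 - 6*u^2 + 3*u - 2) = -3*u^3 + 6*u^2 - 2*u + 3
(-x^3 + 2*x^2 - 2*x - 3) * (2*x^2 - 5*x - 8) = -2*x^5 + 9*x^4 - 6*x^3 - 12*x^2 + 31*x + 24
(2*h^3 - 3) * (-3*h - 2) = -6*h^4 - 4*h^3 + 9*h + 6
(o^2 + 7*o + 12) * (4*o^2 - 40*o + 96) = 4*o^4 - 12*o^3 - 136*o^2 + 192*o + 1152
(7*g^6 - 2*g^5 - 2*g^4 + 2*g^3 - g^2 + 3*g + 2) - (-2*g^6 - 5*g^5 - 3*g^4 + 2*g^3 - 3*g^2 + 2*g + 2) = 9*g^6 + 3*g^5 + g^4 + 2*g^2 + g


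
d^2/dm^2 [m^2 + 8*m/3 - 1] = 2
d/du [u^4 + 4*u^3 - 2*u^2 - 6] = 4*u*(u^2 + 3*u - 1)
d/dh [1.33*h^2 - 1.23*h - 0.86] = 2.66*h - 1.23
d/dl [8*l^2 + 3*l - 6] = 16*l + 3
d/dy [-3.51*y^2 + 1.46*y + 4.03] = 1.46 - 7.02*y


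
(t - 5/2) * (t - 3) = t^2 - 11*t/2 + 15/2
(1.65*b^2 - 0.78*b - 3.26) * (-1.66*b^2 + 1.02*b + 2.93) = -2.739*b^4 + 2.9778*b^3 + 9.4505*b^2 - 5.6106*b - 9.5518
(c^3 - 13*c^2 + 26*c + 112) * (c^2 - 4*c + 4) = c^5 - 17*c^4 + 82*c^3 - 44*c^2 - 344*c + 448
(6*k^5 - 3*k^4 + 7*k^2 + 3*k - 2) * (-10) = -60*k^5 + 30*k^4 - 70*k^2 - 30*k + 20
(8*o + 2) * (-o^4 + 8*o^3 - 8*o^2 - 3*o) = -8*o^5 + 62*o^4 - 48*o^3 - 40*o^2 - 6*o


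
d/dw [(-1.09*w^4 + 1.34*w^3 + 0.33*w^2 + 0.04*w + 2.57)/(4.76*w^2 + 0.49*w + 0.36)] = (-10.3768*w^5 + 4.7761*w^4 - 0.2564*w^3 + 1.4185*w^2 - 24.2288*w - 1.2449)/(22.6576*w^4 + 4.6648*w^3 + 3.6673*w^2 + 0.3528*w + 0.1296)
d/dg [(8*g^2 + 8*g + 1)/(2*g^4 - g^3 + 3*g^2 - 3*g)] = (-32*g^5 - 40*g^4 + 8*g^3 - 45*g^2 - 6*g + 3)/(g^2*(4*g^6 - 4*g^5 + 13*g^4 - 18*g^3 + 15*g^2 - 18*g + 9))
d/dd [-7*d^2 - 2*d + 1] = -14*d - 2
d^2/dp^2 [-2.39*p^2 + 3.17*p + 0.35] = -4.78000000000000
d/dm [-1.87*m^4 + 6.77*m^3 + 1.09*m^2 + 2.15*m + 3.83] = -7.48*m^3 + 20.31*m^2 + 2.18*m + 2.15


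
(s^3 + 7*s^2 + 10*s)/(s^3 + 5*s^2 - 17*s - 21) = s*(s^2 + 7*s + 10)/(s^3 + 5*s^2 - 17*s - 21)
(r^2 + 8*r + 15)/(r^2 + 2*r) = (r^2 + 8*r + 15)/(r*(r + 2))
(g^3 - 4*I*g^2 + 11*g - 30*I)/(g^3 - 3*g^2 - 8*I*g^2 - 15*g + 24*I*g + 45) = (g^2 + I*g + 6)/(g^2 - 3*g*(1 + I) + 9*I)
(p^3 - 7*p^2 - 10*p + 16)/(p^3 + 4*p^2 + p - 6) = (p - 8)/(p + 3)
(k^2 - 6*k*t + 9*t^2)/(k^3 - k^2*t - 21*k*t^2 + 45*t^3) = 1/(k + 5*t)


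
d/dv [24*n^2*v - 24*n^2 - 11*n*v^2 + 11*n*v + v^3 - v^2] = 24*n^2 - 22*n*v + 11*n + 3*v^2 - 2*v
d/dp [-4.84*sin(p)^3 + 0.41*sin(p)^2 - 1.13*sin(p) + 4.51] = (-14.52*sin(p)^2 + 0.82*sin(p) - 1.13)*cos(p)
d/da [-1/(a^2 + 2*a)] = 2*(a + 1)/(a^2*(a + 2)^2)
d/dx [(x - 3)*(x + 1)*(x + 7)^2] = 4*x^3 + 36*x^2 + 36*x - 140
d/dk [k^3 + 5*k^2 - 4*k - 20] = 3*k^2 + 10*k - 4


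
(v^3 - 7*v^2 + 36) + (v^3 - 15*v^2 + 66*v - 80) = 2*v^3 - 22*v^2 + 66*v - 44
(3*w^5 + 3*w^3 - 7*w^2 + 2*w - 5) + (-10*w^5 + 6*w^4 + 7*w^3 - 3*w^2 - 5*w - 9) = -7*w^5 + 6*w^4 + 10*w^3 - 10*w^2 - 3*w - 14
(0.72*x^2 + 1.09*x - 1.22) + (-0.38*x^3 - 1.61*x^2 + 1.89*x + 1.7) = -0.38*x^3 - 0.89*x^2 + 2.98*x + 0.48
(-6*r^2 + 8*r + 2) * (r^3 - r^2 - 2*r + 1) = -6*r^5 + 14*r^4 + 6*r^3 - 24*r^2 + 4*r + 2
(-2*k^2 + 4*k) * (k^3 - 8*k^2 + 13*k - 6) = -2*k^5 + 20*k^4 - 58*k^3 + 64*k^2 - 24*k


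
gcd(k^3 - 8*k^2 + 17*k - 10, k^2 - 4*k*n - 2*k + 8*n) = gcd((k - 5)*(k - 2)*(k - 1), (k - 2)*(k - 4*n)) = k - 2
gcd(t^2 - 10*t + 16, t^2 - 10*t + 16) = t^2 - 10*t + 16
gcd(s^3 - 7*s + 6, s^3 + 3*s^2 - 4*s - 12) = s^2 + s - 6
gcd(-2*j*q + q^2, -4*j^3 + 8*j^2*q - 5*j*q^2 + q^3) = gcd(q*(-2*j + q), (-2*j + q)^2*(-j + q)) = -2*j + q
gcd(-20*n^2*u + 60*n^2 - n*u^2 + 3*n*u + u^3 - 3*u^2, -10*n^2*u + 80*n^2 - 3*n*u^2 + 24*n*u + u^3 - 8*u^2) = -5*n + u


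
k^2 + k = k*(k + 1)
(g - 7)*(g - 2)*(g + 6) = g^3 - 3*g^2 - 40*g + 84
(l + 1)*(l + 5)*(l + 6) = l^3 + 12*l^2 + 41*l + 30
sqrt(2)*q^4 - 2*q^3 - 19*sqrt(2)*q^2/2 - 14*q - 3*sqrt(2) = (q - 3*sqrt(2))*(q + sqrt(2)/2)*(q + sqrt(2))*(sqrt(2)*q + 1)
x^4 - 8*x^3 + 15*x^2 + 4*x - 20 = (x - 5)*(x - 2)^2*(x + 1)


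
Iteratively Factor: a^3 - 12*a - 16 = (a + 2)*(a^2 - 2*a - 8) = (a + 2)^2*(a - 4)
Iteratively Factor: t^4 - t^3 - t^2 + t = (t - 1)*(t^3 - t) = t*(t - 1)*(t^2 - 1) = t*(t - 1)^2*(t + 1)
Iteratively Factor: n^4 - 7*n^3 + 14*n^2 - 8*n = (n - 2)*(n^3 - 5*n^2 + 4*n) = (n - 4)*(n - 2)*(n^2 - n) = (n - 4)*(n - 2)*(n - 1)*(n)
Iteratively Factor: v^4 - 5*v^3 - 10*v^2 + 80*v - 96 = (v - 4)*(v^3 - v^2 - 14*v + 24) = (v - 4)*(v - 2)*(v^2 + v - 12) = (v - 4)*(v - 3)*(v - 2)*(v + 4)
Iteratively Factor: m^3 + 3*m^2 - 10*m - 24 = (m + 2)*(m^2 + m - 12) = (m - 3)*(m + 2)*(m + 4)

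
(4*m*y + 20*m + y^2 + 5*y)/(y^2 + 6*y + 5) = (4*m + y)/(y + 1)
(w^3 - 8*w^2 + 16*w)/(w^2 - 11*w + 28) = w*(w - 4)/(w - 7)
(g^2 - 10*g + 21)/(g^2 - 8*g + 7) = (g - 3)/(g - 1)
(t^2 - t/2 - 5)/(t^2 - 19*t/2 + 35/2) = (t + 2)/(t - 7)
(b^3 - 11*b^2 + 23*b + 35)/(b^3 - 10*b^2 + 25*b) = (b^2 - 6*b - 7)/(b*(b - 5))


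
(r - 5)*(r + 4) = r^2 - r - 20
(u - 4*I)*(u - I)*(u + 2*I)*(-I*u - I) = -I*u^4 - 3*u^3 - I*u^3 - 3*u^2 - 6*I*u^2 - 8*u - 6*I*u - 8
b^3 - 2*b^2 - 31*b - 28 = (b - 7)*(b + 1)*(b + 4)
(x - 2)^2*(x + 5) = x^3 + x^2 - 16*x + 20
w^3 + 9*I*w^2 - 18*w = w*(w + 3*I)*(w + 6*I)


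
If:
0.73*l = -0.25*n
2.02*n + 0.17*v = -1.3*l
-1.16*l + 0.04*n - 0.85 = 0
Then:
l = -0.67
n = 1.94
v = -18.01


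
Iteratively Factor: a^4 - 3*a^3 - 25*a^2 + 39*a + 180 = (a - 4)*(a^3 + a^2 - 21*a - 45) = (a - 4)*(a + 3)*(a^2 - 2*a - 15) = (a - 4)*(a + 3)^2*(a - 5)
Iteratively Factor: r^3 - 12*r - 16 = (r + 2)*(r^2 - 2*r - 8) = (r - 4)*(r + 2)*(r + 2)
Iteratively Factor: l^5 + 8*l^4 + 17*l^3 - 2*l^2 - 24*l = (l)*(l^4 + 8*l^3 + 17*l^2 - 2*l - 24) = l*(l + 4)*(l^3 + 4*l^2 + l - 6) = l*(l + 3)*(l + 4)*(l^2 + l - 2) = l*(l - 1)*(l + 3)*(l + 4)*(l + 2)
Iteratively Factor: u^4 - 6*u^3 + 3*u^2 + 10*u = (u)*(u^3 - 6*u^2 + 3*u + 10) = u*(u + 1)*(u^2 - 7*u + 10) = u*(u - 5)*(u + 1)*(u - 2)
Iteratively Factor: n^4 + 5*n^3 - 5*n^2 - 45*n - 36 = (n + 3)*(n^3 + 2*n^2 - 11*n - 12) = (n + 1)*(n + 3)*(n^2 + n - 12) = (n - 3)*(n + 1)*(n + 3)*(n + 4)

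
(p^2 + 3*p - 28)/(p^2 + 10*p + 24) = (p^2 + 3*p - 28)/(p^2 + 10*p + 24)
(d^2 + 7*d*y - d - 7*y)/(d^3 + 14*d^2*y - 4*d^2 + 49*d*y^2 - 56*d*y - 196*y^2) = (d - 1)/(d^2 + 7*d*y - 4*d - 28*y)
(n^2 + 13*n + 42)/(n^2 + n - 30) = (n + 7)/(n - 5)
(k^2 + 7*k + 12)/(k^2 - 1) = (k^2 + 7*k + 12)/(k^2 - 1)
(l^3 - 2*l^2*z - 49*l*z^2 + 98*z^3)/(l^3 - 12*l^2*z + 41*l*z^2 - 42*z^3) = (-l - 7*z)/(-l + 3*z)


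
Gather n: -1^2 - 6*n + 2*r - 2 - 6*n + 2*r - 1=-12*n + 4*r - 4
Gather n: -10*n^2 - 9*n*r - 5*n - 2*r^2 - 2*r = -10*n^2 + n*(-9*r - 5) - 2*r^2 - 2*r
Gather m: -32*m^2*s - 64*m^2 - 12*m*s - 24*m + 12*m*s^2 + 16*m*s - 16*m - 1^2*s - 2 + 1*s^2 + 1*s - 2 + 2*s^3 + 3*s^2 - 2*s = m^2*(-32*s - 64) + m*(12*s^2 + 4*s - 40) + 2*s^3 + 4*s^2 - 2*s - 4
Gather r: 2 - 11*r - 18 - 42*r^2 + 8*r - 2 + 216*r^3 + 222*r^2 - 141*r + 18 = 216*r^3 + 180*r^2 - 144*r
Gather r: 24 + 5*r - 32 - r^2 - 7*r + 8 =-r^2 - 2*r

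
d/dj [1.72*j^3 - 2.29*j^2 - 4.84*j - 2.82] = 5.16*j^2 - 4.58*j - 4.84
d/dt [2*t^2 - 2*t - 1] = 4*t - 2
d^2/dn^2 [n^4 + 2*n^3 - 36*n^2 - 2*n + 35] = 12*n^2 + 12*n - 72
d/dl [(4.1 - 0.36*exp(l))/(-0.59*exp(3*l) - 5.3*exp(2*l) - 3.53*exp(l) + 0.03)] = (-0.4248*exp(3*l) + 5.349*exp(2*l) + 43.46*exp(l) + 14.4622)*exp(l)/(0.3481*exp(6*l) + 6.254*exp(5*l) + 32.2554*exp(4*l) + 37.3826*exp(3*l) + 12.1429*exp(2*l) - 0.2118*exp(l) + 0.0009)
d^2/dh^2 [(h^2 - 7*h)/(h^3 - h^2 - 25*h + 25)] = 2*(h^6 - 21*h^5 + 96*h^4 - 382*h^3 + 1125*h^2 - 525*h - 3750)/(h^9 - 3*h^8 - 72*h^7 + 224*h^6 + 1650*h^5 - 5550*h^4 - 10000*h^3 + 45000*h^2 - 46875*h + 15625)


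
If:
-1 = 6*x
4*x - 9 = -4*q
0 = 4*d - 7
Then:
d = 7/4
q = 29/12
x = -1/6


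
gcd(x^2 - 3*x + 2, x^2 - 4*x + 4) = x - 2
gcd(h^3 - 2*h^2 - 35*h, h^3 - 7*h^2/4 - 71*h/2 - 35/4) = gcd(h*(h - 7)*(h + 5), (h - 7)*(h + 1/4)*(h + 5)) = h^2 - 2*h - 35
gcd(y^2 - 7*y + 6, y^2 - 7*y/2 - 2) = 1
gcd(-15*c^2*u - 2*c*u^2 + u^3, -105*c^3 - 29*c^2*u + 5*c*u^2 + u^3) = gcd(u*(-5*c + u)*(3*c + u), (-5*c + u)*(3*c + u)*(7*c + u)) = -15*c^2 - 2*c*u + u^2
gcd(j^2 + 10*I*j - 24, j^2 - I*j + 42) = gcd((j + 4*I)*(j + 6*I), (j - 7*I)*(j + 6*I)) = j + 6*I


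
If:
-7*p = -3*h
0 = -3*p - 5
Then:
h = -35/9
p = -5/3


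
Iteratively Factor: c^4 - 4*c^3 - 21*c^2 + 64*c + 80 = (c - 4)*(c^3 - 21*c - 20) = (c - 4)*(c + 1)*(c^2 - c - 20) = (c - 4)*(c + 1)*(c + 4)*(c - 5)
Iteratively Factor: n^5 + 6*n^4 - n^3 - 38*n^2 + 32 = (n + 1)*(n^4 + 5*n^3 - 6*n^2 - 32*n + 32) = (n - 1)*(n + 1)*(n^3 + 6*n^2 - 32) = (n - 2)*(n - 1)*(n + 1)*(n^2 + 8*n + 16) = (n - 2)*(n - 1)*(n + 1)*(n + 4)*(n + 4)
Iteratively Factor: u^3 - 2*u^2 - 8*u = (u)*(u^2 - 2*u - 8) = u*(u + 2)*(u - 4)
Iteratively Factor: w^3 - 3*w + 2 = (w - 1)*(w^2 + w - 2) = (w - 1)^2*(w + 2)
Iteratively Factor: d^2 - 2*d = (d - 2)*(d)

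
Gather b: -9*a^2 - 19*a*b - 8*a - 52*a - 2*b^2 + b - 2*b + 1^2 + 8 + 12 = -9*a^2 - 60*a - 2*b^2 + b*(-19*a - 1) + 21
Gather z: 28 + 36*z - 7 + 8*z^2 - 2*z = 8*z^2 + 34*z + 21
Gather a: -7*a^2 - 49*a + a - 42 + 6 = -7*a^2 - 48*a - 36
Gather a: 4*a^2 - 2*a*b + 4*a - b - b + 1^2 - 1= 4*a^2 + a*(4 - 2*b) - 2*b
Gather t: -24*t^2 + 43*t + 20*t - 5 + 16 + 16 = -24*t^2 + 63*t + 27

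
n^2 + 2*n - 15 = (n - 3)*(n + 5)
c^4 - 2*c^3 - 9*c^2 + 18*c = c*(c - 3)*(c - 2)*(c + 3)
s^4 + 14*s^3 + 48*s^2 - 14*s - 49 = (s - 1)*(s + 1)*(s + 7)^2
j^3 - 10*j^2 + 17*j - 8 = (j - 8)*(j - 1)^2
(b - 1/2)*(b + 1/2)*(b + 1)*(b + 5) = b^4 + 6*b^3 + 19*b^2/4 - 3*b/2 - 5/4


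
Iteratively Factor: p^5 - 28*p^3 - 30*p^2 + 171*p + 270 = (p + 2)*(p^4 - 2*p^3 - 24*p^2 + 18*p + 135) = (p - 5)*(p + 2)*(p^3 + 3*p^2 - 9*p - 27) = (p - 5)*(p - 3)*(p + 2)*(p^2 + 6*p + 9) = (p - 5)*(p - 3)*(p + 2)*(p + 3)*(p + 3)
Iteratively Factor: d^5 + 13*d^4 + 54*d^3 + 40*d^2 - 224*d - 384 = (d + 4)*(d^4 + 9*d^3 + 18*d^2 - 32*d - 96) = (d + 4)^2*(d^3 + 5*d^2 - 2*d - 24) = (d + 3)*(d + 4)^2*(d^2 + 2*d - 8) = (d + 3)*(d + 4)^3*(d - 2)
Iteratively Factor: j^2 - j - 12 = (j - 4)*(j + 3)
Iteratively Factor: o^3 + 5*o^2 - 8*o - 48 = (o + 4)*(o^2 + o - 12) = (o + 4)^2*(o - 3)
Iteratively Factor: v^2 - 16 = (v - 4)*(v + 4)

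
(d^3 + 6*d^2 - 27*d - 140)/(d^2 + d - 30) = (d^2 + 11*d + 28)/(d + 6)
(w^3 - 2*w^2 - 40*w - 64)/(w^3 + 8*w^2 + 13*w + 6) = (w^3 - 2*w^2 - 40*w - 64)/(w^3 + 8*w^2 + 13*w + 6)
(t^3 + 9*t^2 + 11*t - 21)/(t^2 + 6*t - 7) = t + 3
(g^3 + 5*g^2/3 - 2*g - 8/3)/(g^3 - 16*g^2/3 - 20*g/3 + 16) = (g + 1)/(g - 6)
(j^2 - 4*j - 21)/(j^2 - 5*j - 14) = (j + 3)/(j + 2)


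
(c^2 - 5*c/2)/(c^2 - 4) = c*(2*c - 5)/(2*(c^2 - 4))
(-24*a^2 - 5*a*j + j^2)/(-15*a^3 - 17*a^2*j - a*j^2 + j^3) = (8*a - j)/(5*a^2 + 4*a*j - j^2)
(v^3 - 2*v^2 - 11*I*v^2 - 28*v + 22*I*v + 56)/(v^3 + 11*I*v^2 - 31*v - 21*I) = (v^3 + v^2*(-2 - 11*I) + v*(-28 + 22*I) + 56)/(v^3 + 11*I*v^2 - 31*v - 21*I)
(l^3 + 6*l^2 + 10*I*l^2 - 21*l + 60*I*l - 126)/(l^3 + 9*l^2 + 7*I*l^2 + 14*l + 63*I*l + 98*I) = (l^2 + 3*l*(2 + I) + 18*I)/(l^2 + 9*l + 14)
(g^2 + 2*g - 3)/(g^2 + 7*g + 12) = (g - 1)/(g + 4)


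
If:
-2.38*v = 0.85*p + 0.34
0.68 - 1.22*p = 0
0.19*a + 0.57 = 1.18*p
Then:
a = 0.46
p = 0.56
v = -0.34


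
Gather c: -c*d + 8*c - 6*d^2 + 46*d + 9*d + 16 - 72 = c*(8 - d) - 6*d^2 + 55*d - 56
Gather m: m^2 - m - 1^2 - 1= m^2 - m - 2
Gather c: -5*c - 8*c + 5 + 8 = 13 - 13*c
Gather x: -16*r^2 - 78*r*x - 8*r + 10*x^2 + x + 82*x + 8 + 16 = -16*r^2 - 8*r + 10*x^2 + x*(83 - 78*r) + 24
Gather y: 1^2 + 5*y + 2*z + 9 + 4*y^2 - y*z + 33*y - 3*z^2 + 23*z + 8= 4*y^2 + y*(38 - z) - 3*z^2 + 25*z + 18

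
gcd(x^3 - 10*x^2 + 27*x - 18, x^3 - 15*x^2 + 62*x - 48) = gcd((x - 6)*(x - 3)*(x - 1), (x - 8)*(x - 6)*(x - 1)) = x^2 - 7*x + 6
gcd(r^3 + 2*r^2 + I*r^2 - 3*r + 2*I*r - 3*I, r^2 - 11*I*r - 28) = 1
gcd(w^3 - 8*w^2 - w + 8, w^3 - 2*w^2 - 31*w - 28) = w + 1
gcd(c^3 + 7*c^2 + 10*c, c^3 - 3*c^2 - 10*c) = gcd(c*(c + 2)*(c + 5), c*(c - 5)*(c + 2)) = c^2 + 2*c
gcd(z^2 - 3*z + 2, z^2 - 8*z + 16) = 1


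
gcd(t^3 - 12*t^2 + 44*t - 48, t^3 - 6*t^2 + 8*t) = t^2 - 6*t + 8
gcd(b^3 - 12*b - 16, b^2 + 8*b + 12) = b + 2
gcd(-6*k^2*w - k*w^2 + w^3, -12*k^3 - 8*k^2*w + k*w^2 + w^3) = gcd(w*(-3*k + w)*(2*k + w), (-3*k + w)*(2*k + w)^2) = -6*k^2 - k*w + w^2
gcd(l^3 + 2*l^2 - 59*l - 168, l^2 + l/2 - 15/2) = l + 3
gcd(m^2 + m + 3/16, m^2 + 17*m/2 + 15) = 1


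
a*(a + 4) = a^2 + 4*a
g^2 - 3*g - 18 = (g - 6)*(g + 3)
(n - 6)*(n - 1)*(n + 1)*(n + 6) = n^4 - 37*n^2 + 36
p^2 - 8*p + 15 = (p - 5)*(p - 3)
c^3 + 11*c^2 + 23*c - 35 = (c - 1)*(c + 5)*(c + 7)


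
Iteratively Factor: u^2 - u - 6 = (u + 2)*(u - 3)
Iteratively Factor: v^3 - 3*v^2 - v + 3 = (v - 1)*(v^2 - 2*v - 3) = (v - 1)*(v + 1)*(v - 3)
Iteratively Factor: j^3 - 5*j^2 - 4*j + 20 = (j + 2)*(j^2 - 7*j + 10) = (j - 2)*(j + 2)*(j - 5)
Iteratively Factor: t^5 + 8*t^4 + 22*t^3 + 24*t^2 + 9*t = (t)*(t^4 + 8*t^3 + 22*t^2 + 24*t + 9) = t*(t + 1)*(t^3 + 7*t^2 + 15*t + 9) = t*(t + 1)*(t + 3)*(t^2 + 4*t + 3) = t*(t + 1)*(t + 3)^2*(t + 1)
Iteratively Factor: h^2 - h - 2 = (h + 1)*(h - 2)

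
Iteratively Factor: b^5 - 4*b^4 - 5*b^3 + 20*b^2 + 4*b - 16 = (b - 4)*(b^4 - 5*b^2 + 4) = (b - 4)*(b - 2)*(b^3 + 2*b^2 - b - 2) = (b - 4)*(b - 2)*(b + 2)*(b^2 - 1) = (b - 4)*(b - 2)*(b - 1)*(b + 2)*(b + 1)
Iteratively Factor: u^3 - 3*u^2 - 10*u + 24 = (u - 2)*(u^2 - u - 12) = (u - 4)*(u - 2)*(u + 3)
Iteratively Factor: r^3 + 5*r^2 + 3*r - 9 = (r + 3)*(r^2 + 2*r - 3) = (r + 3)^2*(r - 1)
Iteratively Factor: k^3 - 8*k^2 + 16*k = (k - 4)*(k^2 - 4*k) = (k - 4)^2*(k)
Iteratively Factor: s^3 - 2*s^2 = (s)*(s^2 - 2*s) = s^2*(s - 2)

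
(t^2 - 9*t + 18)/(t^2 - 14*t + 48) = (t - 3)/(t - 8)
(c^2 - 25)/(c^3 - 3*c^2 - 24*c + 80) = (c - 5)/(c^2 - 8*c + 16)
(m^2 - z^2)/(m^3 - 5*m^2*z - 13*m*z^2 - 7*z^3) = (-m + z)/(-m^2 + 6*m*z + 7*z^2)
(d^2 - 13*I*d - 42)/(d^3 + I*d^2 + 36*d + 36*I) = (d - 7*I)/(d^2 + 7*I*d - 6)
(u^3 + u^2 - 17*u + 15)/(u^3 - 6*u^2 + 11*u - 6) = (u + 5)/(u - 2)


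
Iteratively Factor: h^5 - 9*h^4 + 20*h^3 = (h - 4)*(h^4 - 5*h^3) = h*(h - 4)*(h^3 - 5*h^2) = h*(h - 5)*(h - 4)*(h^2) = h^2*(h - 5)*(h - 4)*(h)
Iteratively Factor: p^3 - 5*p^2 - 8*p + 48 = (p + 3)*(p^2 - 8*p + 16) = (p - 4)*(p + 3)*(p - 4)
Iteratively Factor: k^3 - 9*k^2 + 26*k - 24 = (k - 2)*(k^2 - 7*k + 12) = (k - 4)*(k - 2)*(k - 3)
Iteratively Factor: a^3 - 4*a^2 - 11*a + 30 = (a + 3)*(a^2 - 7*a + 10) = (a - 2)*(a + 3)*(a - 5)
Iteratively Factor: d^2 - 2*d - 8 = (d + 2)*(d - 4)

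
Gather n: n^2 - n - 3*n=n^2 - 4*n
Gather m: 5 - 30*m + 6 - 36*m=11 - 66*m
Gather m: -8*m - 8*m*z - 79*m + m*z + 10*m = m*(-7*z - 77)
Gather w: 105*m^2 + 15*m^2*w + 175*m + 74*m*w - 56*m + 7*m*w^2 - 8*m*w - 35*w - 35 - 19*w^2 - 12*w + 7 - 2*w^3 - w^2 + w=105*m^2 + 119*m - 2*w^3 + w^2*(7*m - 20) + w*(15*m^2 + 66*m - 46) - 28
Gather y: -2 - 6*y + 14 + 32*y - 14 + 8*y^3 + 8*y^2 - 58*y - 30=8*y^3 + 8*y^2 - 32*y - 32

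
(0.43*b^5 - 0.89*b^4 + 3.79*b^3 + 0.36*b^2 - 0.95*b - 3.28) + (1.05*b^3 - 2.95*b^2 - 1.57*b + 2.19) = 0.43*b^5 - 0.89*b^4 + 4.84*b^3 - 2.59*b^2 - 2.52*b - 1.09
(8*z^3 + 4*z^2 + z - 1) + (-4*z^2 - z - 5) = 8*z^3 - 6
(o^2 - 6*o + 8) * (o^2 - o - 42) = o^4 - 7*o^3 - 28*o^2 + 244*o - 336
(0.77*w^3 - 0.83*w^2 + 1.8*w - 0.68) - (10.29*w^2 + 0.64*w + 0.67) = 0.77*w^3 - 11.12*w^2 + 1.16*w - 1.35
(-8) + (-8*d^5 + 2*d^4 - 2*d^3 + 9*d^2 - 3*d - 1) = -8*d^5 + 2*d^4 - 2*d^3 + 9*d^2 - 3*d - 9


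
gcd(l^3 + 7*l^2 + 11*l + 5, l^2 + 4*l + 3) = l + 1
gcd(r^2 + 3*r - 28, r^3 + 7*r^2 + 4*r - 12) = 1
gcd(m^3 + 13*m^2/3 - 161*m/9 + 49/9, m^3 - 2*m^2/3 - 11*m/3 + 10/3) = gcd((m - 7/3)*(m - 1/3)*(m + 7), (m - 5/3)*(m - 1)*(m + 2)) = 1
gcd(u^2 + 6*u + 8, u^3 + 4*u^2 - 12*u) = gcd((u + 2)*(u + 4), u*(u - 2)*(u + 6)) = 1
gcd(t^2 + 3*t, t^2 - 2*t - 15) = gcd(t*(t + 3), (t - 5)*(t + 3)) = t + 3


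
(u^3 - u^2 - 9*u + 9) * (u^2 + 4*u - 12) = u^5 + 3*u^4 - 25*u^3 - 15*u^2 + 144*u - 108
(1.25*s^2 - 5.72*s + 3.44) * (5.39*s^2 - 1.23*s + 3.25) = 6.7375*s^4 - 32.3683*s^3 + 29.6397*s^2 - 22.8212*s + 11.18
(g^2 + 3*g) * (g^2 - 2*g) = g^4 + g^3 - 6*g^2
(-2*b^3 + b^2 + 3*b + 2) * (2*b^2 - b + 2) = -4*b^5 + 4*b^4 + b^3 + 3*b^2 + 4*b + 4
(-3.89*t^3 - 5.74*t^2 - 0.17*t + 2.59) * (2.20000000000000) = -8.558*t^3 - 12.628*t^2 - 0.374*t + 5.698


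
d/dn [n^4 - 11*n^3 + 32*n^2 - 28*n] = 4*n^3 - 33*n^2 + 64*n - 28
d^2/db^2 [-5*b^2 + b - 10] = -10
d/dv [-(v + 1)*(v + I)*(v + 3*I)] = -3*v^2 - v*(2 + 8*I) + 3 - 4*I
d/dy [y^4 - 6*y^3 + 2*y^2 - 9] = 2*y*(2*y^2 - 9*y + 2)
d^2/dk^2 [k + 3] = 0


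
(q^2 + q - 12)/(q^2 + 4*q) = (q - 3)/q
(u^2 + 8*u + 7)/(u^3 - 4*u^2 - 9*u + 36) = (u^2 + 8*u + 7)/(u^3 - 4*u^2 - 9*u + 36)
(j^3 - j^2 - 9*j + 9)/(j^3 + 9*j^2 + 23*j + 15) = (j^2 - 4*j + 3)/(j^2 + 6*j + 5)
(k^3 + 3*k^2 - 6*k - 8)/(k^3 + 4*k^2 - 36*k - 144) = (k^2 - k - 2)/(k^2 - 36)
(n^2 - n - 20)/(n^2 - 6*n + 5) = (n + 4)/(n - 1)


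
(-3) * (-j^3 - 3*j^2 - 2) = 3*j^3 + 9*j^2 + 6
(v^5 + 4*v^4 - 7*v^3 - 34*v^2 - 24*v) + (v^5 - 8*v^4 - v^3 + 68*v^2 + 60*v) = 2*v^5 - 4*v^4 - 8*v^3 + 34*v^2 + 36*v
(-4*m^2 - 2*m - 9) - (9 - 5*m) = -4*m^2 + 3*m - 18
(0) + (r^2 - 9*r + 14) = r^2 - 9*r + 14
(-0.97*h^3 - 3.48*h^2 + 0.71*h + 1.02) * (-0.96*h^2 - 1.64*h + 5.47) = 0.9312*h^5 + 4.9316*h^4 - 0.2803*h^3 - 21.1792*h^2 + 2.2109*h + 5.5794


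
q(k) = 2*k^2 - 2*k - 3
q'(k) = 4*k - 2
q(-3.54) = 29.14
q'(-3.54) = -16.16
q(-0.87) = 0.25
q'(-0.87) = -5.48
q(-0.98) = 0.88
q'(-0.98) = -5.92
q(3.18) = 10.86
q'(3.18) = 10.72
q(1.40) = -1.88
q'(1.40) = 3.60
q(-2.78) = 18.02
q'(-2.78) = -13.12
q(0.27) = -3.39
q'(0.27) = -0.92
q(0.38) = -3.47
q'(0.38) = -0.48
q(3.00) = 9.00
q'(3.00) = 10.00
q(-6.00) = 81.00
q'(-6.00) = -26.00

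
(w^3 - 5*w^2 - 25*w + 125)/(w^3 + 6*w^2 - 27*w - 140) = (w^2 - 25)/(w^2 + 11*w + 28)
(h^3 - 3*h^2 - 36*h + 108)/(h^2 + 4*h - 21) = (h^2 - 36)/(h + 7)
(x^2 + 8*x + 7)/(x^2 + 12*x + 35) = (x + 1)/(x + 5)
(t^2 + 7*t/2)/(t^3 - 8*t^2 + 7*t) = (t + 7/2)/(t^2 - 8*t + 7)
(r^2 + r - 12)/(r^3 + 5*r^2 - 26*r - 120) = (r - 3)/(r^2 + r - 30)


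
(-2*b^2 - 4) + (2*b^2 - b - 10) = -b - 14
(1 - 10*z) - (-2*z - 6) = 7 - 8*z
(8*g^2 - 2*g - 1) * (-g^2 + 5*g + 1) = -8*g^4 + 42*g^3 - g^2 - 7*g - 1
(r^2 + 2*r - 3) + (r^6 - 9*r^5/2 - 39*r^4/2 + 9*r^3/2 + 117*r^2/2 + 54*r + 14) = r^6 - 9*r^5/2 - 39*r^4/2 + 9*r^3/2 + 119*r^2/2 + 56*r + 11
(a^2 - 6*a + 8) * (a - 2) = a^3 - 8*a^2 + 20*a - 16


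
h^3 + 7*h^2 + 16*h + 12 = (h + 2)^2*(h + 3)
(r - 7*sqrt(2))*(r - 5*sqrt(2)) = r^2 - 12*sqrt(2)*r + 70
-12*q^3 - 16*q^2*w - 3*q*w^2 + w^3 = (-6*q + w)*(q + w)*(2*q + w)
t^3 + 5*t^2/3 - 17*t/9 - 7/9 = (t - 1)*(t + 1/3)*(t + 7/3)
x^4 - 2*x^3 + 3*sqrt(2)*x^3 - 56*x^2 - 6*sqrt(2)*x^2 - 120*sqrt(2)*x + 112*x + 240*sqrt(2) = (x - 2)*(x - 5*sqrt(2))*(x + 2*sqrt(2))*(x + 6*sqrt(2))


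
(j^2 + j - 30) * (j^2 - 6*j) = j^4 - 5*j^3 - 36*j^2 + 180*j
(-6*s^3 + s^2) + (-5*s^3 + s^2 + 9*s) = -11*s^3 + 2*s^2 + 9*s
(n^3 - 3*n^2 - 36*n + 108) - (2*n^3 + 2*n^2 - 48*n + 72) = -n^3 - 5*n^2 + 12*n + 36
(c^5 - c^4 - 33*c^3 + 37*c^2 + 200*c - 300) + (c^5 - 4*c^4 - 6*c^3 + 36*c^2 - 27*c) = 2*c^5 - 5*c^4 - 39*c^3 + 73*c^2 + 173*c - 300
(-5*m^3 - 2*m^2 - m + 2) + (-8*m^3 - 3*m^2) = -13*m^3 - 5*m^2 - m + 2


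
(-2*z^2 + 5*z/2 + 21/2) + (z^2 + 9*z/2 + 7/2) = -z^2 + 7*z + 14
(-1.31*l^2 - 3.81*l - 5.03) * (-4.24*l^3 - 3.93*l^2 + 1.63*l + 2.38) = 5.5544*l^5 + 21.3027*l^4 + 34.1652*l^3 + 10.4398*l^2 - 17.2667*l - 11.9714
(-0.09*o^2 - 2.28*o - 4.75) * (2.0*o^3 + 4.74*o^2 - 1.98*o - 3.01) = -0.18*o^5 - 4.9866*o^4 - 20.129*o^3 - 17.7297*o^2 + 16.2678*o + 14.2975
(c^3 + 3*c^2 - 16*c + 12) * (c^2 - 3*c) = c^5 - 25*c^3 + 60*c^2 - 36*c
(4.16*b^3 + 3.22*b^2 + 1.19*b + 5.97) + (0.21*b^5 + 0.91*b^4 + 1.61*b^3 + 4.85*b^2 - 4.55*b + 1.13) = 0.21*b^5 + 0.91*b^4 + 5.77*b^3 + 8.07*b^2 - 3.36*b + 7.1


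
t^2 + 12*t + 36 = (t + 6)^2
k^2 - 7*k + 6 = (k - 6)*(k - 1)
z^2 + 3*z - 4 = (z - 1)*(z + 4)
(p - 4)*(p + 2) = p^2 - 2*p - 8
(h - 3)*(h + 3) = h^2 - 9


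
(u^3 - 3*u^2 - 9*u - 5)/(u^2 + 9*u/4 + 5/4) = 4*(u^2 - 4*u - 5)/(4*u + 5)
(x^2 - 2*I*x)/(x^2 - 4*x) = (x - 2*I)/(x - 4)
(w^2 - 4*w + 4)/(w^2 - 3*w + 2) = (w - 2)/(w - 1)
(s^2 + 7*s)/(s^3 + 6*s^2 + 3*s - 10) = s*(s + 7)/(s^3 + 6*s^2 + 3*s - 10)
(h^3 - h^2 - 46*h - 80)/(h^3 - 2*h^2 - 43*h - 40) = (h + 2)/(h + 1)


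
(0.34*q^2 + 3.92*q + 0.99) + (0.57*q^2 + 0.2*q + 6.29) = 0.91*q^2 + 4.12*q + 7.28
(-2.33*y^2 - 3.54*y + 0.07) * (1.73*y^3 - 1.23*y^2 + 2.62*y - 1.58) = -4.0309*y^5 - 3.2583*y^4 - 1.6293*y^3 - 5.6795*y^2 + 5.7766*y - 0.1106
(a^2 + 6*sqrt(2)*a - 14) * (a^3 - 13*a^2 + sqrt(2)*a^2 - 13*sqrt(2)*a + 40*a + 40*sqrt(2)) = a^5 - 13*a^4 + 7*sqrt(2)*a^4 - 91*sqrt(2)*a^3 + 38*a^3 + 26*a^2 + 266*sqrt(2)*a^2 - 80*a + 182*sqrt(2)*a - 560*sqrt(2)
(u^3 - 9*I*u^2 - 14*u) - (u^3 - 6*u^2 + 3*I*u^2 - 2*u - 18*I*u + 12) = 6*u^2 - 12*I*u^2 - 12*u + 18*I*u - 12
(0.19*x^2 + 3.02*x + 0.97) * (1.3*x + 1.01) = 0.247*x^3 + 4.1179*x^2 + 4.3112*x + 0.9797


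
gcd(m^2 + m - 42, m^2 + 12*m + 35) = m + 7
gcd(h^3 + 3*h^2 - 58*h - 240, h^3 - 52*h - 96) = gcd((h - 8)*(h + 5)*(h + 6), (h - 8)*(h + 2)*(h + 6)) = h^2 - 2*h - 48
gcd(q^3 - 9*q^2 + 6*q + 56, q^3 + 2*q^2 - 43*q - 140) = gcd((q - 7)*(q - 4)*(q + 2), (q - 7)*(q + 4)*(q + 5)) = q - 7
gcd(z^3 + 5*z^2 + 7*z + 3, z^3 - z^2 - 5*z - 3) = z^2 + 2*z + 1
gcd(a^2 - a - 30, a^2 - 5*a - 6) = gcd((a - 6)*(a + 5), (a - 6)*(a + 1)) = a - 6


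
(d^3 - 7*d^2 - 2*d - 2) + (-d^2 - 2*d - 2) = d^3 - 8*d^2 - 4*d - 4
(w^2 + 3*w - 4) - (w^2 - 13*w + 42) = 16*w - 46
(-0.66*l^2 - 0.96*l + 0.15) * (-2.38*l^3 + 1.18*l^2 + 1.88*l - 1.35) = 1.5708*l^5 + 1.506*l^4 - 2.7306*l^3 - 0.7368*l^2 + 1.578*l - 0.2025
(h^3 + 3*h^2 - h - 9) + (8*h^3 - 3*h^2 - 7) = 9*h^3 - h - 16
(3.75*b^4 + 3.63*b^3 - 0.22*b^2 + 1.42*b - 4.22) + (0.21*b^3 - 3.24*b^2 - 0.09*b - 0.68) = 3.75*b^4 + 3.84*b^3 - 3.46*b^2 + 1.33*b - 4.9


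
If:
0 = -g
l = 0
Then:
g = 0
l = 0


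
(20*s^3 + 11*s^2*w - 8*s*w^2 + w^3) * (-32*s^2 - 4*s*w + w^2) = -640*s^5 - 432*s^4*w + 232*s^3*w^2 + 11*s^2*w^3 - 12*s*w^4 + w^5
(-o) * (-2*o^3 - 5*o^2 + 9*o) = 2*o^4 + 5*o^3 - 9*o^2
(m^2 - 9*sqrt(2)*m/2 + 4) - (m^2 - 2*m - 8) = -9*sqrt(2)*m/2 + 2*m + 12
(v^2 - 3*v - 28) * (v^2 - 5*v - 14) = v^4 - 8*v^3 - 27*v^2 + 182*v + 392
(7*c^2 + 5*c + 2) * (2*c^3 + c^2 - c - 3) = 14*c^5 + 17*c^4 + 2*c^3 - 24*c^2 - 17*c - 6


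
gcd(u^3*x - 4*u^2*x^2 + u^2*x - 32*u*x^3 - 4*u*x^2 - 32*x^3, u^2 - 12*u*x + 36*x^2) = 1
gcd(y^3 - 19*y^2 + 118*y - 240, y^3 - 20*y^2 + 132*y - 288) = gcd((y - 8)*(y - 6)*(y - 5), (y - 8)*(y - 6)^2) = y^2 - 14*y + 48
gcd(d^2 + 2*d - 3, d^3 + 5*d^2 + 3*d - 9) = d^2 + 2*d - 3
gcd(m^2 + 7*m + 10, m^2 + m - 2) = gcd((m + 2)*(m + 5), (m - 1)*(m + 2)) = m + 2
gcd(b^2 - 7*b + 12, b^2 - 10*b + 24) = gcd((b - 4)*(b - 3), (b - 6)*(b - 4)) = b - 4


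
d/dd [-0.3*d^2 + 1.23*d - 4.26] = 1.23 - 0.6*d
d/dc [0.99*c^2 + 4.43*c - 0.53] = 1.98*c + 4.43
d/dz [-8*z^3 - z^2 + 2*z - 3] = -24*z^2 - 2*z + 2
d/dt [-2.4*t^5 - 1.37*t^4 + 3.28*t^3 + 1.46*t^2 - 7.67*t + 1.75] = -12.0*t^4 - 5.48*t^3 + 9.84*t^2 + 2.92*t - 7.67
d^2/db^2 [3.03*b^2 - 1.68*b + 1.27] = 6.06000000000000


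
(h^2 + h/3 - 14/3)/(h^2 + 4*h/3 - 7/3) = (h - 2)/(h - 1)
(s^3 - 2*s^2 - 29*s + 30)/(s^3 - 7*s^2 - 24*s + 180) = (s - 1)/(s - 6)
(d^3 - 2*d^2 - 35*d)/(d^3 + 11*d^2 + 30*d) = (d - 7)/(d + 6)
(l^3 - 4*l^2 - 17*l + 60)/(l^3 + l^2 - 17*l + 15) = (l^2 - l - 20)/(l^2 + 4*l - 5)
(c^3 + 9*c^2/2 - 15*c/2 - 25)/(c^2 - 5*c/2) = c + 7 + 10/c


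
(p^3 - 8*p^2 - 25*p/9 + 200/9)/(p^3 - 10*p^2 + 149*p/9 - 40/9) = (3*p + 5)/(3*p - 1)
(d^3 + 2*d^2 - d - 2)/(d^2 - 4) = (d^2 - 1)/(d - 2)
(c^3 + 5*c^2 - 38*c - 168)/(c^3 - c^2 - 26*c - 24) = (c + 7)/(c + 1)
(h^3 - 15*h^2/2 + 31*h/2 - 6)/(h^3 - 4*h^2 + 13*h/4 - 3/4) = 2*(h - 4)/(2*h - 1)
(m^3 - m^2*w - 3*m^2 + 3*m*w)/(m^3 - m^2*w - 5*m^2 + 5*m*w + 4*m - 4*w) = m*(m - 3)/(m^2 - 5*m + 4)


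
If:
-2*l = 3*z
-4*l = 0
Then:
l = 0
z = 0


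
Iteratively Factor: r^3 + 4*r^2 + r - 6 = (r + 2)*(r^2 + 2*r - 3) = (r - 1)*(r + 2)*(r + 3)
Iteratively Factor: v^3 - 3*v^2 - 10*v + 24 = (v - 4)*(v^2 + v - 6) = (v - 4)*(v - 2)*(v + 3)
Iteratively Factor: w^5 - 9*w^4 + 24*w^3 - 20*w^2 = (w - 5)*(w^4 - 4*w^3 + 4*w^2) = (w - 5)*(w - 2)*(w^3 - 2*w^2) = w*(w - 5)*(w - 2)*(w^2 - 2*w) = w^2*(w - 5)*(w - 2)*(w - 2)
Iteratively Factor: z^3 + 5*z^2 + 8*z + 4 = (z + 2)*(z^2 + 3*z + 2) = (z + 1)*(z + 2)*(z + 2)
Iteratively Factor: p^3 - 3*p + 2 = (p - 1)*(p^2 + p - 2) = (p - 1)*(p + 2)*(p - 1)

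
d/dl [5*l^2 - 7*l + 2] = 10*l - 7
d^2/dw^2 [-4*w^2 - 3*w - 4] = -8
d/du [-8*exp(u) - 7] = -8*exp(u)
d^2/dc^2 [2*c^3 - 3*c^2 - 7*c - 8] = 12*c - 6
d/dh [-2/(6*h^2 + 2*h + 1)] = 4*(6*h + 1)/(6*h^2 + 2*h + 1)^2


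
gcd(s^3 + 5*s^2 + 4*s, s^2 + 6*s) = s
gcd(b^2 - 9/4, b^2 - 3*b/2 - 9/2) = b + 3/2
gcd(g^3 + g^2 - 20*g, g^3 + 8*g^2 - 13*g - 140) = g^2 + g - 20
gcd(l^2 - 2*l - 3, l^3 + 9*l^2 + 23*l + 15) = l + 1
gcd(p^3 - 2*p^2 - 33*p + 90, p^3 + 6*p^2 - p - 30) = 1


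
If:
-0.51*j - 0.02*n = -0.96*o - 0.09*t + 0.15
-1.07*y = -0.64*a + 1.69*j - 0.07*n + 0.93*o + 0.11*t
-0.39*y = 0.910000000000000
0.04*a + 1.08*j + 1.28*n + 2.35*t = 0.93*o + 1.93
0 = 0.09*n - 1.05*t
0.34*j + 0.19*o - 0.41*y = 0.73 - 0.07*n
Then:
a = -6.91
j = -0.90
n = 1.96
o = -0.30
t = 0.17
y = -2.33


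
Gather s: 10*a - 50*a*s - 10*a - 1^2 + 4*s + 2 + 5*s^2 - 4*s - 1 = -50*a*s + 5*s^2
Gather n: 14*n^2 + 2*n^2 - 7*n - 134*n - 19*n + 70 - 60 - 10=16*n^2 - 160*n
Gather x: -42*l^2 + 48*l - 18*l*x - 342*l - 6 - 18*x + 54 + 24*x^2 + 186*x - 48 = -42*l^2 - 294*l + 24*x^2 + x*(168 - 18*l)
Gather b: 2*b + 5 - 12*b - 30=-10*b - 25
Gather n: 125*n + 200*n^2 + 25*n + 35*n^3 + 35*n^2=35*n^3 + 235*n^2 + 150*n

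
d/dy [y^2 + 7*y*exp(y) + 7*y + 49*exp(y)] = 7*y*exp(y) + 2*y + 56*exp(y) + 7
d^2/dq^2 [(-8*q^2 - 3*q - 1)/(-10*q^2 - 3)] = 12*(50*q^3 - 70*q^2 - 45*q + 7)/(1000*q^6 + 900*q^4 + 270*q^2 + 27)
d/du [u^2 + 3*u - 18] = 2*u + 3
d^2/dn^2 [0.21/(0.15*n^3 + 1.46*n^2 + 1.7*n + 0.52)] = (-(0.189*n + 0.6132)*(0.15*n^3 + 1.46*n^2 + 1.7*n + 0.52) + 0.21*(0.45*n^2 + 2.92*n + 1.7)*(0.9*n^2 + 5.84*n + 3.4))/(0.15*n^3 + 1.46*n^2 + 1.7*n + 0.52)^3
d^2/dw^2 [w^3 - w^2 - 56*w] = 6*w - 2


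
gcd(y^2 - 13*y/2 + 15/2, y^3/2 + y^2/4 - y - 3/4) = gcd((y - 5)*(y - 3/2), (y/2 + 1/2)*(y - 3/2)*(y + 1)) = y - 3/2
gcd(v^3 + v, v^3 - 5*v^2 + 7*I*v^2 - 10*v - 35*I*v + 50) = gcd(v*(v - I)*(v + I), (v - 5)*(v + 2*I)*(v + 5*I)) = 1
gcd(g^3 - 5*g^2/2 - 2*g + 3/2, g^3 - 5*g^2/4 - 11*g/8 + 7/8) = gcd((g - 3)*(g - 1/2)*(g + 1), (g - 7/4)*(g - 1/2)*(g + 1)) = g^2 + g/2 - 1/2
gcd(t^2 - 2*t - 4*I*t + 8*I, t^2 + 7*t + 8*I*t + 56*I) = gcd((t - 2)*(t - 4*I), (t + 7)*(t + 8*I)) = 1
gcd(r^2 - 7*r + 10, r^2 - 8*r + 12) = r - 2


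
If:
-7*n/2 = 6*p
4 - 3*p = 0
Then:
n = -16/7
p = 4/3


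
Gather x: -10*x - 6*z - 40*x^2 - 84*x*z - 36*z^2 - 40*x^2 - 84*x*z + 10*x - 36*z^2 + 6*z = -80*x^2 - 168*x*z - 72*z^2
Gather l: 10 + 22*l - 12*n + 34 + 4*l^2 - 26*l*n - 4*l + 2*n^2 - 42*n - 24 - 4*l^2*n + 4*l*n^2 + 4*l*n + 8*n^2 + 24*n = l^2*(4 - 4*n) + l*(4*n^2 - 22*n + 18) + 10*n^2 - 30*n + 20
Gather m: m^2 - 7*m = m^2 - 7*m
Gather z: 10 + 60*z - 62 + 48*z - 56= 108*z - 108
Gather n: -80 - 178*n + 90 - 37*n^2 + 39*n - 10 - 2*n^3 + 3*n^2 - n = -2*n^3 - 34*n^2 - 140*n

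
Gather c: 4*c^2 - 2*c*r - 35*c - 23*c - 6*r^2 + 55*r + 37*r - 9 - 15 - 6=4*c^2 + c*(-2*r - 58) - 6*r^2 + 92*r - 30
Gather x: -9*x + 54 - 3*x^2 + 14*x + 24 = -3*x^2 + 5*x + 78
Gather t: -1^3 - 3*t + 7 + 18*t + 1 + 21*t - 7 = 36*t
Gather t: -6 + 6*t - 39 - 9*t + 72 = 27 - 3*t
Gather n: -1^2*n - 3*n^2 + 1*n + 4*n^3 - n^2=4*n^3 - 4*n^2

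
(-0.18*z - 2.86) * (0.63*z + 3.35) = -0.1134*z^2 - 2.4048*z - 9.581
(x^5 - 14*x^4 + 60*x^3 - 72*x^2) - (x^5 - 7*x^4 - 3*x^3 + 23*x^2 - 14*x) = -7*x^4 + 63*x^3 - 95*x^2 + 14*x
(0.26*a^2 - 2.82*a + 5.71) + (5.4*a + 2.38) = 0.26*a^2 + 2.58*a + 8.09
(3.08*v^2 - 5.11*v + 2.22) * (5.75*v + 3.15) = 17.71*v^3 - 19.6805*v^2 - 3.3315*v + 6.993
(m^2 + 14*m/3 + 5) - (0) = m^2 + 14*m/3 + 5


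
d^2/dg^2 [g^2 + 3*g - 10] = 2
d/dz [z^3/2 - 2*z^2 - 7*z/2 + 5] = 3*z^2/2 - 4*z - 7/2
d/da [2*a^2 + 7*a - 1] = 4*a + 7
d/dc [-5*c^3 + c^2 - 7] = c*(2 - 15*c)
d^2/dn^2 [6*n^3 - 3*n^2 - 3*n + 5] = 36*n - 6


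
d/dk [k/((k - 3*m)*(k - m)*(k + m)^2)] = (-2*k*(k - 3*m)*(k - m) - k*(k - 3*m)*(k + m) - k*(k - m)*(k + m) + (k - 3*m)*(k - m)*(k + m))/((k - 3*m)^2*(k - m)^2*(k + m)^3)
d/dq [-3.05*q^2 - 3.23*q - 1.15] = -6.1*q - 3.23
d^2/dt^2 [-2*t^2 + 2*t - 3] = -4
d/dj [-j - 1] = -1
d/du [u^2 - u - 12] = 2*u - 1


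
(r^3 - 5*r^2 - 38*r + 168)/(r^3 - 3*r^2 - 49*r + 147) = (r^2 + 2*r - 24)/(r^2 + 4*r - 21)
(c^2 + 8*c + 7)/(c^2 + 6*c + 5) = (c + 7)/(c + 5)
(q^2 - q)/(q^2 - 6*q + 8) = q*(q - 1)/(q^2 - 6*q + 8)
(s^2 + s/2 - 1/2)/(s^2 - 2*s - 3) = (s - 1/2)/(s - 3)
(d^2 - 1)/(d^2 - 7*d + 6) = (d + 1)/(d - 6)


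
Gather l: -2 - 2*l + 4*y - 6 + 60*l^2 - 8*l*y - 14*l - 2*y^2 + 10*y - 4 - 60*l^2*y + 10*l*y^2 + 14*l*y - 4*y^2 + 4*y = l^2*(60 - 60*y) + l*(10*y^2 + 6*y - 16) - 6*y^2 + 18*y - 12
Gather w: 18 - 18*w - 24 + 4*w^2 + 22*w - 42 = 4*w^2 + 4*w - 48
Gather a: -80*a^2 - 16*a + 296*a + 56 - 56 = -80*a^2 + 280*a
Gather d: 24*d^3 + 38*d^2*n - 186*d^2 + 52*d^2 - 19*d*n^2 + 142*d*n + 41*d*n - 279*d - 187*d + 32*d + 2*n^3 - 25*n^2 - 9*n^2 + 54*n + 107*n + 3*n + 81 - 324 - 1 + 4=24*d^3 + d^2*(38*n - 134) + d*(-19*n^2 + 183*n - 434) + 2*n^3 - 34*n^2 + 164*n - 240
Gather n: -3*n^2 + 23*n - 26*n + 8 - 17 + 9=-3*n^2 - 3*n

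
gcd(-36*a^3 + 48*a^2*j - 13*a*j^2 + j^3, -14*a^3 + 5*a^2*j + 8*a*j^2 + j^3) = a - j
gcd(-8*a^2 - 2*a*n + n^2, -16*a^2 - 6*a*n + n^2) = 2*a + n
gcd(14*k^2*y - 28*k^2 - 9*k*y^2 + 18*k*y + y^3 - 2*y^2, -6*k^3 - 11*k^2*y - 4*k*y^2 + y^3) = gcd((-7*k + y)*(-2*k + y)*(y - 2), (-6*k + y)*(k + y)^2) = 1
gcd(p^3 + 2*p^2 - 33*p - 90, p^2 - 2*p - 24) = p - 6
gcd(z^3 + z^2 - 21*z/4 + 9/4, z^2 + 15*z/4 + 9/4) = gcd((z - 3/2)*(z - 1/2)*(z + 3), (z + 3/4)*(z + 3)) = z + 3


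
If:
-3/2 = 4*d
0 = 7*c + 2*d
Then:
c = 3/28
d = -3/8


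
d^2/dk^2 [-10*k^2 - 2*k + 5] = -20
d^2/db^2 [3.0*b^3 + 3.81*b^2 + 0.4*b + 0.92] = 18.0*b + 7.62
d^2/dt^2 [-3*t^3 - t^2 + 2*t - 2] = -18*t - 2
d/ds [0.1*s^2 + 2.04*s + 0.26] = 0.2*s + 2.04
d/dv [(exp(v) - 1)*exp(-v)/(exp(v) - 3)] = (-exp(2*v) + 2*exp(v) - 3)*exp(-v)/(exp(2*v) - 6*exp(v) + 9)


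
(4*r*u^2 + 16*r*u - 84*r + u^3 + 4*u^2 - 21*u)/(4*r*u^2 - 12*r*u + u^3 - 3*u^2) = (u + 7)/u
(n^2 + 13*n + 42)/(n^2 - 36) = (n + 7)/(n - 6)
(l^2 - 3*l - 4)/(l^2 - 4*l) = (l + 1)/l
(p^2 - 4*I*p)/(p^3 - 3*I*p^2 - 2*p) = (-p + 4*I)/(-p^2 + 3*I*p + 2)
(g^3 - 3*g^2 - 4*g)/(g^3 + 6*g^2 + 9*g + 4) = g*(g - 4)/(g^2 + 5*g + 4)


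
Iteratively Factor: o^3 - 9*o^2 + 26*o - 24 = (o - 3)*(o^2 - 6*o + 8) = (o - 4)*(o - 3)*(o - 2)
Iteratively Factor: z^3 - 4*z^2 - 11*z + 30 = (z + 3)*(z^2 - 7*z + 10) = (z - 5)*(z + 3)*(z - 2)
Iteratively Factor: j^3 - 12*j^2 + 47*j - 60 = (j - 3)*(j^2 - 9*j + 20) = (j - 5)*(j - 3)*(j - 4)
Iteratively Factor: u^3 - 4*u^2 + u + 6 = (u - 2)*(u^2 - 2*u - 3) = (u - 3)*(u - 2)*(u + 1)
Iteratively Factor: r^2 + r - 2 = (r - 1)*(r + 2)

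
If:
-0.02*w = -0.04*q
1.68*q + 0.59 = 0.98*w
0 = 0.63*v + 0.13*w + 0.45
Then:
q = 2.11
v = -1.58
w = 4.21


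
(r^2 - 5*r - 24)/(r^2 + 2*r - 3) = (r - 8)/(r - 1)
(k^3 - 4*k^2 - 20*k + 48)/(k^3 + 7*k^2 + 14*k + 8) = (k^2 - 8*k + 12)/(k^2 + 3*k + 2)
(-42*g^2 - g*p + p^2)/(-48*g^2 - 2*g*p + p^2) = (-7*g + p)/(-8*g + p)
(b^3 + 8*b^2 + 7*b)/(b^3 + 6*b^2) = (b^2 + 8*b + 7)/(b*(b + 6))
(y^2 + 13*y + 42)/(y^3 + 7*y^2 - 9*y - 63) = (y + 6)/(y^2 - 9)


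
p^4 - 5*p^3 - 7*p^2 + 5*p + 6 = (p - 6)*(p - 1)*(p + 1)^2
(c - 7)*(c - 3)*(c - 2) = c^3 - 12*c^2 + 41*c - 42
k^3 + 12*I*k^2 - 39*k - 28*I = (k + I)*(k + 4*I)*(k + 7*I)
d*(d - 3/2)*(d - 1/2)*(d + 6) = d^4 + 4*d^3 - 45*d^2/4 + 9*d/2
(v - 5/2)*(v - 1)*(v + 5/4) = v^3 - 9*v^2/4 - 15*v/8 + 25/8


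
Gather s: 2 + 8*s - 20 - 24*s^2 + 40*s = -24*s^2 + 48*s - 18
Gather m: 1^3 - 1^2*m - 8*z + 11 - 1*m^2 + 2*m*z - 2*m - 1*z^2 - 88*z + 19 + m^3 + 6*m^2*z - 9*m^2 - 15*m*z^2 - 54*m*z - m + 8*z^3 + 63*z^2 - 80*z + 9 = m^3 + m^2*(6*z - 10) + m*(-15*z^2 - 52*z - 4) + 8*z^3 + 62*z^2 - 176*z + 40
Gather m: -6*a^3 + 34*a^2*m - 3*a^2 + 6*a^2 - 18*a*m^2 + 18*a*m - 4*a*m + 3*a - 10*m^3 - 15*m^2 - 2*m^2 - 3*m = -6*a^3 + 3*a^2 + 3*a - 10*m^3 + m^2*(-18*a - 17) + m*(34*a^2 + 14*a - 3)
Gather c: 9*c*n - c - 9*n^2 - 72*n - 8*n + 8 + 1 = c*(9*n - 1) - 9*n^2 - 80*n + 9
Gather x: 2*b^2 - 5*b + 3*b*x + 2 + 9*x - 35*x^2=2*b^2 - 5*b - 35*x^2 + x*(3*b + 9) + 2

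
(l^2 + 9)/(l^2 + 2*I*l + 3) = (l - 3*I)/(l - I)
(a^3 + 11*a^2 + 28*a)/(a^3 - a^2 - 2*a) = (a^2 + 11*a + 28)/(a^2 - a - 2)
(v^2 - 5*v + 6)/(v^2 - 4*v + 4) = (v - 3)/(v - 2)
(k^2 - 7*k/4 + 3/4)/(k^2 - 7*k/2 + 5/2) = (4*k - 3)/(2*(2*k - 5))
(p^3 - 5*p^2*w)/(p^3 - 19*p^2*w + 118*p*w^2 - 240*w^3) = p^2/(p^2 - 14*p*w + 48*w^2)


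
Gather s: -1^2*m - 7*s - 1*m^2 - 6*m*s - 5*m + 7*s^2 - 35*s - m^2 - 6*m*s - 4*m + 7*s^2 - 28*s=-2*m^2 - 10*m + 14*s^2 + s*(-12*m - 70)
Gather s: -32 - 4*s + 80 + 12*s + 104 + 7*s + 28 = 15*s + 180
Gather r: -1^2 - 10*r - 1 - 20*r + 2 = -30*r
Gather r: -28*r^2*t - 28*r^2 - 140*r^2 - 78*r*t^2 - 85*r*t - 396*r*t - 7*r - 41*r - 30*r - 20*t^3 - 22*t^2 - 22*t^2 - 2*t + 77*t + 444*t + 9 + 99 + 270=r^2*(-28*t - 168) + r*(-78*t^2 - 481*t - 78) - 20*t^3 - 44*t^2 + 519*t + 378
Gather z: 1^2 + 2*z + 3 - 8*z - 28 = -6*z - 24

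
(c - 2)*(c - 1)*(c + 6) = c^3 + 3*c^2 - 16*c + 12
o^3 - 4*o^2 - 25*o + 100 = (o - 5)*(o - 4)*(o + 5)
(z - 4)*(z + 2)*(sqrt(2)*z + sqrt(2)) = sqrt(2)*z^3 - sqrt(2)*z^2 - 10*sqrt(2)*z - 8*sqrt(2)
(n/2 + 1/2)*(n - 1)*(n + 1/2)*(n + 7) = n^4/2 + 15*n^3/4 + 5*n^2/4 - 15*n/4 - 7/4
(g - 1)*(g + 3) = g^2 + 2*g - 3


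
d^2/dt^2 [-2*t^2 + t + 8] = -4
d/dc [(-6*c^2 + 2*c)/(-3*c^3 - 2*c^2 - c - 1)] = 2*(-9*c^4 + 6*c^3 + 5*c^2 + 6*c - 1)/(9*c^6 + 12*c^5 + 10*c^4 + 10*c^3 + 5*c^2 + 2*c + 1)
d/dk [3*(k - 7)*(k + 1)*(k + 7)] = 9*k^2 + 6*k - 147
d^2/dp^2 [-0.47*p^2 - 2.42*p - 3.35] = -0.940000000000000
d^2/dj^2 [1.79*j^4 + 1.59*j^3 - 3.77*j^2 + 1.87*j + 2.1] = 21.48*j^2 + 9.54*j - 7.54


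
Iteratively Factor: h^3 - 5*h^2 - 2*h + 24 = (h + 2)*(h^2 - 7*h + 12) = (h - 4)*(h + 2)*(h - 3)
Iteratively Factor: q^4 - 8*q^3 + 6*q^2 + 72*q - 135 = (q + 3)*(q^3 - 11*q^2 + 39*q - 45) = (q - 5)*(q + 3)*(q^2 - 6*q + 9) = (q - 5)*(q - 3)*(q + 3)*(q - 3)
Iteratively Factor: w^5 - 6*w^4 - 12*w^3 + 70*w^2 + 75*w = (w - 5)*(w^4 - w^3 - 17*w^2 - 15*w) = w*(w - 5)*(w^3 - w^2 - 17*w - 15) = w*(w - 5)*(w + 1)*(w^2 - 2*w - 15) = w*(w - 5)*(w + 1)*(w + 3)*(w - 5)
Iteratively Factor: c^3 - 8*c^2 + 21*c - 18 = (c - 2)*(c^2 - 6*c + 9) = (c - 3)*(c - 2)*(c - 3)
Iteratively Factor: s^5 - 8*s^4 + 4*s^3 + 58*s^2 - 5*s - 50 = (s - 1)*(s^4 - 7*s^3 - 3*s^2 + 55*s + 50) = (s - 5)*(s - 1)*(s^3 - 2*s^2 - 13*s - 10) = (s - 5)*(s - 1)*(s + 1)*(s^2 - 3*s - 10) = (s - 5)^2*(s - 1)*(s + 1)*(s + 2)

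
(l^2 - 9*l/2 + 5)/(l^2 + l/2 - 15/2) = (l - 2)/(l + 3)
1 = 1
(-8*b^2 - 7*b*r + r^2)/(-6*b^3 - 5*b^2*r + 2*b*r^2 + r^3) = (-8*b + r)/(-6*b^2 + b*r + r^2)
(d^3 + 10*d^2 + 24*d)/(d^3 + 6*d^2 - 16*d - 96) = d/(d - 4)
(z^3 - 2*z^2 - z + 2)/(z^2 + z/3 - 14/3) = 3*(z^2 - 1)/(3*z + 7)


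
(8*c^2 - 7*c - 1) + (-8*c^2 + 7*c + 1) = 0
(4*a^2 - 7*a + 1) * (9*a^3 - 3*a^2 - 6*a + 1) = 36*a^5 - 75*a^4 + 6*a^3 + 43*a^2 - 13*a + 1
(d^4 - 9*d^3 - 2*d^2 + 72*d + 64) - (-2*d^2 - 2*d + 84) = d^4 - 9*d^3 + 74*d - 20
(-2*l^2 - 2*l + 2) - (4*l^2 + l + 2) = -6*l^2 - 3*l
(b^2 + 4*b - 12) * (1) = b^2 + 4*b - 12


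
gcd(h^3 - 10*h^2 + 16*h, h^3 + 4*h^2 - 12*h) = h^2 - 2*h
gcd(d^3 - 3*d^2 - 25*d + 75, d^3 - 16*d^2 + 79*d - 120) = d^2 - 8*d + 15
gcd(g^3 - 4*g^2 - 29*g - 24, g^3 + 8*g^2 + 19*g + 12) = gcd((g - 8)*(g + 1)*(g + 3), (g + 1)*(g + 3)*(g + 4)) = g^2 + 4*g + 3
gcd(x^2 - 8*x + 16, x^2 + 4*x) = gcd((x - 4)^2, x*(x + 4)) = 1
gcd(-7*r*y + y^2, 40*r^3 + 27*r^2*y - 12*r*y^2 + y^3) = 1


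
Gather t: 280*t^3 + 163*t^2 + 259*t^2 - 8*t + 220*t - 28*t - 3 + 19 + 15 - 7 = 280*t^3 + 422*t^2 + 184*t + 24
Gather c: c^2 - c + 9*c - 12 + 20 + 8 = c^2 + 8*c + 16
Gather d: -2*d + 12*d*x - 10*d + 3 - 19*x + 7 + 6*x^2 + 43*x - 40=d*(12*x - 12) + 6*x^2 + 24*x - 30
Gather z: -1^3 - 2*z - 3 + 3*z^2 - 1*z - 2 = 3*z^2 - 3*z - 6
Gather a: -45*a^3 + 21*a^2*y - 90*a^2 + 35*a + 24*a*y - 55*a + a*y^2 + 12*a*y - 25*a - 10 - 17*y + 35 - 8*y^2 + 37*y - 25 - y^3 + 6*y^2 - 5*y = -45*a^3 + a^2*(21*y - 90) + a*(y^2 + 36*y - 45) - y^3 - 2*y^2 + 15*y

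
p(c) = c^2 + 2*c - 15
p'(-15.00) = -28.00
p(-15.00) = 180.00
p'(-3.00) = -4.00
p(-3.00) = -12.00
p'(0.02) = 2.04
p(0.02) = -14.96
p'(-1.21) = -0.42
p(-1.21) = -15.96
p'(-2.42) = -2.84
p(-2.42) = -13.98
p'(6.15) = 14.30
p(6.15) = 35.12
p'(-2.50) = -3.00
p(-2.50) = -13.75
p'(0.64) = 3.28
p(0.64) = -13.31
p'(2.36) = 6.72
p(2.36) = -4.71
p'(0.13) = 2.26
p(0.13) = -14.72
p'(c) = 2*c + 2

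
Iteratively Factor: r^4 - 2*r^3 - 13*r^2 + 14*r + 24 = (r - 4)*(r^3 + 2*r^2 - 5*r - 6) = (r - 4)*(r + 1)*(r^2 + r - 6) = (r - 4)*(r - 2)*(r + 1)*(r + 3)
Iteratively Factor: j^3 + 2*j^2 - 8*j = (j)*(j^2 + 2*j - 8) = j*(j - 2)*(j + 4)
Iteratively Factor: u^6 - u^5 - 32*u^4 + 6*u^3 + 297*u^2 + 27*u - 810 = (u + 3)*(u^5 - 4*u^4 - 20*u^3 + 66*u^2 + 99*u - 270) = (u - 5)*(u + 3)*(u^4 + u^3 - 15*u^2 - 9*u + 54) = (u - 5)*(u + 3)^2*(u^3 - 2*u^2 - 9*u + 18) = (u - 5)*(u + 3)^3*(u^2 - 5*u + 6) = (u - 5)*(u - 3)*(u + 3)^3*(u - 2)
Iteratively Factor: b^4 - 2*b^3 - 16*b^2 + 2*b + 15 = (b + 1)*(b^3 - 3*b^2 - 13*b + 15) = (b - 1)*(b + 1)*(b^2 - 2*b - 15) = (b - 1)*(b + 1)*(b + 3)*(b - 5)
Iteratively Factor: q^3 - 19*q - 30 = (q + 2)*(q^2 - 2*q - 15) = (q + 2)*(q + 3)*(q - 5)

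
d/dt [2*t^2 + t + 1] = 4*t + 1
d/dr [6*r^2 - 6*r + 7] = 12*r - 6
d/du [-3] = 0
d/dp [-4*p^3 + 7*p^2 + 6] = 2*p*(7 - 6*p)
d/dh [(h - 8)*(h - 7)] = 2*h - 15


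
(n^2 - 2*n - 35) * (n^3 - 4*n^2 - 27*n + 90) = n^5 - 6*n^4 - 54*n^3 + 284*n^2 + 765*n - 3150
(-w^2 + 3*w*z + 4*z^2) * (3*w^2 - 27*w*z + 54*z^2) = -3*w^4 + 36*w^3*z - 123*w^2*z^2 + 54*w*z^3 + 216*z^4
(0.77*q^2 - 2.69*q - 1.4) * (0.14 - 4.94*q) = -3.8038*q^3 + 13.3964*q^2 + 6.5394*q - 0.196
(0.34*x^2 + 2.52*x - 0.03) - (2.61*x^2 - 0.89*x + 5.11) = -2.27*x^2 + 3.41*x - 5.14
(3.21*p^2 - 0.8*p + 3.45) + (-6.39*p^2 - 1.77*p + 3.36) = -3.18*p^2 - 2.57*p + 6.81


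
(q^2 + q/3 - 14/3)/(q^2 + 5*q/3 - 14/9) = 3*(q - 2)/(3*q - 2)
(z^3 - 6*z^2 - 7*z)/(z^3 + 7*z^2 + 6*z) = (z - 7)/(z + 6)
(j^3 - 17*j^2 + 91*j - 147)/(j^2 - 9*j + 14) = (j^2 - 10*j + 21)/(j - 2)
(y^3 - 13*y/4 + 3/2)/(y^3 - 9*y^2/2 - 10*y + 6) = (y - 3/2)/(y - 6)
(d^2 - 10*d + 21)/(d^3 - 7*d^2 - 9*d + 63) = 1/(d + 3)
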